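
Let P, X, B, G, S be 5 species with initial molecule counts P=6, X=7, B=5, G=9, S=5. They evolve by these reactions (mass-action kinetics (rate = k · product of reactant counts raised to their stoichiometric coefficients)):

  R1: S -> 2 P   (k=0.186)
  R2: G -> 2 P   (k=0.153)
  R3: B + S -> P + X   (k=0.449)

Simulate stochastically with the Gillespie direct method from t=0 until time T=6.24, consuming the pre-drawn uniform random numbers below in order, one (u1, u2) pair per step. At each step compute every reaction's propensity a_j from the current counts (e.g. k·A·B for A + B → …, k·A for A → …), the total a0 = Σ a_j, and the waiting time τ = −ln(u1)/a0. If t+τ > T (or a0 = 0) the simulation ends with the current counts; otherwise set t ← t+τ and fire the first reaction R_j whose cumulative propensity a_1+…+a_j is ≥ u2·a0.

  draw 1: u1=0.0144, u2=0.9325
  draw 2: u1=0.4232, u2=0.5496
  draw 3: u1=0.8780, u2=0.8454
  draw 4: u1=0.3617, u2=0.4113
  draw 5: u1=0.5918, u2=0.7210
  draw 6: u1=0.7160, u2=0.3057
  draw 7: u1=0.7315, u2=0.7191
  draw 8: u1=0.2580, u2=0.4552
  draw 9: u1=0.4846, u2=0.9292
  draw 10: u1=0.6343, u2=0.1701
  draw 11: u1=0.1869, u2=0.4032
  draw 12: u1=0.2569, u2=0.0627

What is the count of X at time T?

t=0.000: P=6 X=7 B=5 G=9 S=5
Draw 1: a1=0.930, a2=1.377, a3=11.225, a0=13.532; τ=−ln(0.0144)/13.532=0.313 → t=0.313; u2·a0=0.9325·13.532=12.619; a1+a2=2.307 < 12.619 ≤ a1+…+a3=13.532 → R3 fires; P=7 X=8 B=4 G=9 S=4
Draw 2: a1=0.744, a2=1.377, a3=7.184, a0=9.305; τ=−ln(0.4232)/9.305=0.092 → t=0.406; u2·a0=0.5496·9.305=5.114; a1+a2=2.121 < 5.114 ≤ a1+…+a3=9.305 → R3 fires; P=8 X=9 B=3 G=9 S=3
Draw 3: a1=0.558, a2=1.377, a3=4.041, a0=5.976; τ=−ln(0.8780)/5.976=0.022 → t=0.428; u2·a0=0.8454·5.976=5.052; a1+a2=1.935 < 5.052 ≤ a1+…+a3=5.976 → R3 fires; P=9 X=10 B=2 G=9 S=2
Draw 4: a1=0.372, a2=1.377, a3=1.796, a0=3.545; τ=−ln(0.3617)/3.545=0.287 → t=0.714; u2·a0=0.4113·3.545=1.458; a1=0.372 < 1.458 ≤ a1+a2=1.749 → R2 fires; P=11 X=10 B=2 G=8 S=2
Draw 5: a1=0.372, a2=1.224, a3=1.796, a0=3.392; τ=−ln(0.5918)/3.392=0.155 → t=0.869; u2·a0=0.7210·3.392=2.446; a1+a2=1.596 < 2.446 ≤ a1+…+a3=3.392 → R3 fires; P=12 X=11 B=1 G=8 S=1
Draw 6: a1=0.186, a2=1.224, a3=0.449, a0=1.859; τ=−ln(0.7160)/1.859=0.180 → t=1.049; u2·a0=0.3057·1.859=0.568; a1=0.186 < 0.568 ≤ a1+a2=1.410 → R2 fires; P=14 X=11 B=1 G=7 S=1
Draw 7: a1=0.186, a2=1.071, a3=0.449, a0=1.706; τ=−ln(0.7315)/1.706=0.183 → t=1.232; u2·a0=0.7191·1.706=1.227; a1=0.186 < 1.227 ≤ a1+a2=1.257 → R2 fires; P=16 X=11 B=1 G=6 S=1
Draw 8: a1=0.186, a2=0.918, a3=0.449, a0=1.553; τ=−ln(0.2580)/1.553=0.872 → t=2.104; u2·a0=0.4552·1.553=0.707; a1=0.186 < 0.707 ≤ a1+a2=1.104 → R2 fires; P=18 X=11 B=1 G=5 S=1
Draw 9: a1=0.186, a2=0.765, a3=0.449, a0=1.400; τ=−ln(0.4846)/1.400=0.517 → t=2.622; u2·a0=0.9292·1.400=1.301; a1+a2=0.951 < 1.301 ≤ a1+…+a3=1.400 → R3 fires; P=19 X=12 B=0 G=5 S=0
Draw 10: a1=0.000, a2=0.765, a3=0.000, a0=0.765; τ=−ln(0.6343)/0.765=0.595 → t=3.217; u2·a0=0.1701·0.765=0.130; a1=0.000 < 0.130 ≤ a1+a2=0.765 → R2 fires; P=21 X=12 B=0 G=4 S=0
Draw 11: a1=0.000, a2=0.612, a3=0.000, a0=0.612; τ=−ln(0.1869)/0.612=2.740 → t=5.957; u2·a0=0.4032·0.612=0.247; a1=0.000 < 0.247 ≤ a1+a2=0.612 → R2 fires; P=23 X=12 B=0 G=3 S=0
Draw 12: a1=0.000, a2=0.459, a3=0.000, a0=0.459; τ=−ln(0.2569)/0.459=2.961 → t=8.918 > T=6.24: stop.
Read off X at T=6.24: 12

X at T = 12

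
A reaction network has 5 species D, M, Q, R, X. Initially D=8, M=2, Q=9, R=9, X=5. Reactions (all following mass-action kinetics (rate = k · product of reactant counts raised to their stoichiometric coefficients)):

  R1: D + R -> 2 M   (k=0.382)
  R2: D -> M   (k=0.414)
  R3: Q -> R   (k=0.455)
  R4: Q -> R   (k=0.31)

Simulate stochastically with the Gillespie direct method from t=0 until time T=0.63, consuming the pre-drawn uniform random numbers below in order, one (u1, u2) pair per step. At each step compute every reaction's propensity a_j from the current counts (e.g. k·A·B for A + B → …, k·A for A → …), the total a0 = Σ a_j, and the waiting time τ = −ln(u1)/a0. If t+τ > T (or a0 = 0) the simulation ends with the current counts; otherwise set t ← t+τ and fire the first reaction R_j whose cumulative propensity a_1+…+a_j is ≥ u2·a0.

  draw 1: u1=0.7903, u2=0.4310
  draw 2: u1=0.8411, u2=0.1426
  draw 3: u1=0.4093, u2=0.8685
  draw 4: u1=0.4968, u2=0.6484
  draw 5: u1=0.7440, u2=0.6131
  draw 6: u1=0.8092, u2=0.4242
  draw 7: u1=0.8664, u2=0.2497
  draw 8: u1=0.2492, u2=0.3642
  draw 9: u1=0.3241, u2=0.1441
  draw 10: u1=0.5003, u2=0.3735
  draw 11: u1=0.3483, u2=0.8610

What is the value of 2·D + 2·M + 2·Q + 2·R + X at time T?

Value at T = 61

Check how each reaction changes W = 2·D + 2·M + 2·Q + 2·R + X (weight of products minus weight of reactants):
R1: D + R -> 2 M: (2·2) − (2·1 + 2·1) = 4 − 4 = 0
R2: D -> M: (2·1) − (2·1) = 2 − 2 = 0
R3: Q -> R: (2·1) − (2·1) = 2 − 2 = 0
R4: Q -> R: (2·1) − (2·1) = 2 − 2 = 0
Every reaction leaves W unchanged, so W is conserved and no simulation is needed: W(T) = W(0) = 2·8 + 2·2 + 2·9 + 2·9 + 5 = 61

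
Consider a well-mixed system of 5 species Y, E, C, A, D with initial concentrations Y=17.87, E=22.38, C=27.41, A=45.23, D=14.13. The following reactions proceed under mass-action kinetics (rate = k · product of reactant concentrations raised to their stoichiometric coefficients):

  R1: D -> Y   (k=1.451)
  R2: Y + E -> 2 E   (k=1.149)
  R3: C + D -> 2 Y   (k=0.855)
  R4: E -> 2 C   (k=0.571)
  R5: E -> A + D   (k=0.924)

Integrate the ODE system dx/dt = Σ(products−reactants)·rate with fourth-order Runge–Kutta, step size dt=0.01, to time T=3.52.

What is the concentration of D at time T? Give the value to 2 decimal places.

D at T = 1.80

RK4 with dt=0.01: 352 steps to T=3.52. Trajectory (selected grid times):
t=0.00: Y=17.87 E=22.38 C=27.41 A=45.23 D=14.13
t=0.39: Y=1.58 E=66.81 C=23.55 A=66.38 D=2.91
t=0.78: Y=1.58 E=75.81 C=30.78 A=92.04 D=2.55
t=1.17: Y=1.58 E=86.04 C=38.78 A=121.16 D=2.31
t=1.56: Y=1.59 E=97.73 C=47.68 A=154.23 D=2.15
t=1.96: Y=1.59 E=111.51 C=57.88 A=192.84 D=2.03
t=2.35: Y=1.59 E=126.95 C=69.04 A=235.74 D=1.94
t=2.74: Y=1.59 E=144.66 C=81.58 A=284.60 D=1.88
t=3.13: Y=1.60 E=164.99 C=95.73 A=340.31 D=1.83
t=3.52: Y=1.60 E=188.31 C=111.71 A=403.87 D=1.80
Read off D at T=3.52: 1.80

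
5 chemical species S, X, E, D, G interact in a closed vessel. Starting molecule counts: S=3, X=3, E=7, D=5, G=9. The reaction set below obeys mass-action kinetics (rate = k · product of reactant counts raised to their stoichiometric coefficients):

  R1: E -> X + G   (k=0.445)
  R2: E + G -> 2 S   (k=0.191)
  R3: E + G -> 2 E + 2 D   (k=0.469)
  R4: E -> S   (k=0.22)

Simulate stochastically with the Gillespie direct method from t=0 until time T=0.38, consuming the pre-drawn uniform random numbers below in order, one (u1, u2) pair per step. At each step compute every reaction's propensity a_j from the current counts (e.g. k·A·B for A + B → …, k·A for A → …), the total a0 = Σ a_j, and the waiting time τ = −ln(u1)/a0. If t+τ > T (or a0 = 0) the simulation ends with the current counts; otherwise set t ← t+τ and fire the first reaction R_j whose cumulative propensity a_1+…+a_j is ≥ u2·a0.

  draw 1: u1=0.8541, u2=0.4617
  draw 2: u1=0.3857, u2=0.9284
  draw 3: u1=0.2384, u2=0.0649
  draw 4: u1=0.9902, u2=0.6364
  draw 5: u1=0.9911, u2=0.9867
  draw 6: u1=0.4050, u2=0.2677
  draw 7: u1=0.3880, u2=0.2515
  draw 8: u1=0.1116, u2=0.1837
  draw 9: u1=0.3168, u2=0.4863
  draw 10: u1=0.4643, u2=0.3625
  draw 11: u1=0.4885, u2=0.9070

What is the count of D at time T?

D at T = 13

t=0.000: S=3 X=3 E=7 D=5 G=9
Draw 1: a1=3.115, a2=12.033, a3=29.547, a4=1.540, a0=46.235; τ=−ln(0.8541)/46.235=0.003 → t=0.003; u2·a0=0.4617·46.235=21.347; a1+a2=15.148 < 21.347 ≤ a1+…+a3=44.695 → R3 fires; S=3 X=3 E=8 D=7 G=8
Draw 2: a1=3.560, a2=12.224, a3=30.016, a4=1.760, a0=47.560; τ=−ln(0.3857)/47.560=0.020 → t=0.023; u2·a0=0.9284·47.560=44.155; a1+a2=15.784 < 44.155 ≤ a1+…+a3=45.800 → R3 fires; S=3 X=3 E=9 D=9 G=7
Draw 3: a1=4.005, a2=12.033, a3=29.547, a4=1.980, a0=47.565; τ=−ln(0.2384)/47.565=0.030 → t=0.054; u2·a0=0.0649·47.565=3.087 ≤ a1=4.005 → R1 fires; S=3 X=4 E=8 D=9 G=8
Draw 4: a1=3.560, a2=12.224, a3=30.016, a4=1.760, a0=47.560; τ=−ln(0.9902)/47.560=0.000 → t=0.054; u2·a0=0.6364·47.560=30.267; a1+a2=15.784 < 30.267 ≤ a1+…+a3=45.800 → R3 fires; S=3 X=4 E=9 D=11 G=7
Draw 5: a1=4.005, a2=12.033, a3=29.547, a4=1.980, a0=47.565; τ=−ln(0.9911)/47.565=0.000 → t=0.054; u2·a0=0.9867·47.565=46.932; a1+…+a3=45.585 < 46.932 ≤ a1+…+a4=47.565 → R4 fires; S=4 X=4 E=8 D=11 G=7
Draw 6: a1=3.560, a2=10.696, a3=26.264, a4=1.760, a0=42.280; τ=−ln(0.4050)/42.280=0.021 → t=0.075; u2·a0=0.2677·42.280=11.318; a1=3.560 < 11.318 ≤ a1+a2=14.256 → R2 fires; S=6 X=4 E=7 D=11 G=6
Draw 7: a1=3.115, a2=8.022, a3=19.698, a4=1.540, a0=32.375; τ=−ln(0.3880)/32.375=0.029 → t=0.105; u2·a0=0.2515·32.375=8.142; a1=3.115 < 8.142 ≤ a1+a2=11.137 → R2 fires; S=8 X=4 E=6 D=11 G=5
Draw 8: a1=2.670, a2=5.730, a3=14.070, a4=1.320, a0=23.790; τ=−ln(0.1116)/23.790=0.092 → t=0.197; u2·a0=0.1837·23.790=4.370; a1=2.670 < 4.370 ≤ a1+a2=8.400 → R2 fires; S=10 X=4 E=5 D=11 G=4
Draw 9: a1=2.225, a2=3.820, a3=9.380, a4=1.100, a0=16.525; τ=−ln(0.3168)/16.525=0.070 → t=0.266; u2·a0=0.4863·16.525=8.036; a1+a2=6.045 < 8.036 ≤ a1+…+a3=15.425 → R3 fires; S=10 X=4 E=6 D=13 G=3
Draw 10: a1=2.670, a2=3.438, a3=8.442, a4=1.320, a0=15.870; τ=−ln(0.4643)/15.870=0.048 → t=0.315; u2·a0=0.3625·15.870=5.753; a1=2.670 < 5.753 ≤ a1+a2=6.108 → R2 fires; S=12 X=4 E=5 D=13 G=2
Draw 11: a1=2.225, a2=1.910, a3=4.690, a4=1.100, a0=9.925; τ=−ln(0.4885)/9.925=0.072 → t=0.387 > T=0.38: stop.
Read off D at T=0.38: 13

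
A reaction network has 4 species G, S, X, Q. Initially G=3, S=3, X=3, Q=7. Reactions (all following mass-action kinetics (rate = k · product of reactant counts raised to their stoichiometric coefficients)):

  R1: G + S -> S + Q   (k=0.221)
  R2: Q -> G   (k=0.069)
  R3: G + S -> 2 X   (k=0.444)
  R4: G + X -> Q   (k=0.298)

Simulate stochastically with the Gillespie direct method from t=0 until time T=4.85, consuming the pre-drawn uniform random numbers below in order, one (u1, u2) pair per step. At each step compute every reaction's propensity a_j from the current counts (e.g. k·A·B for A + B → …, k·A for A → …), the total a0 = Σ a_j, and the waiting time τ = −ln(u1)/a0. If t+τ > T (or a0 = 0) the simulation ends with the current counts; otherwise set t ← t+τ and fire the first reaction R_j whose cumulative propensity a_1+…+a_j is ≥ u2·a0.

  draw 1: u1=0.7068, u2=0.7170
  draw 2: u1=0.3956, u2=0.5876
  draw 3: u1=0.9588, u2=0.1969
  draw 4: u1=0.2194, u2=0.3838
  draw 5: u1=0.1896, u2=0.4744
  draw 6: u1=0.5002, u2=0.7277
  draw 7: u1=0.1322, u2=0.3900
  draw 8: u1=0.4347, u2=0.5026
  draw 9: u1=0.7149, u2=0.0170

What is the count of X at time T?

X at T = 7

t=0.000: G=3 S=3 X=3 Q=7
Draw 1: a1=1.989, a2=0.483, a3=3.996, a4=2.682, a0=9.150; τ=−ln(0.7068)/9.150=0.038 → t=0.038; u2·a0=0.7170·9.150=6.561; a1+…+a3=6.468 < 6.561 ≤ a1+…+a4=9.150 → R4 fires; G=2 S=3 X=2 Q=8
Draw 2: a1=1.326, a2=0.552, a3=2.664, a4=1.192, a0=5.734; τ=−ln(0.3956)/5.734=0.162 → t=0.200; u2·a0=0.5876·5.734=3.369; a1+a2=1.878 < 3.369 ≤ a1+…+a3=4.542 → R3 fires; G=1 S=2 X=4 Q=8
Draw 3: a1=0.442, a2=0.552, a3=0.888, a4=1.192, a0=3.074; τ=−ln(0.9588)/3.074=0.014 → t=0.213; u2·a0=0.1969·3.074=0.605; a1=0.442 < 0.605 ≤ a1+a2=0.994 → R2 fires; G=2 S=2 X=4 Q=7
Draw 4: a1=0.884, a2=0.483, a3=1.776, a4=2.384, a0=5.527; τ=−ln(0.2194)/5.527=0.274 → t=0.488; u2·a0=0.3838·5.527=2.121; a1+a2=1.367 < 2.121 ≤ a1+…+a3=3.143 → R3 fires; G=1 S=1 X=6 Q=7
Draw 5: a1=0.221, a2=0.483, a3=0.444, a4=1.788, a0=2.936; τ=−ln(0.1896)/2.936=0.566 → t=1.054; u2·a0=0.4744·2.936=1.393; a1+…+a3=1.148 < 1.393 ≤ a1+…+a4=2.936 → R4 fires; G=0 S=1 X=5 Q=8
Draw 6: a1=0.000, a2=0.552, a3=0.000, a4=0.000, a0=0.552; τ=−ln(0.5002)/0.552=1.255 → t=2.309; u2·a0=0.7277·0.552=0.402; a1=0.000 < 0.402 ≤ a1+a2=0.552 → R2 fires; G=1 S=1 X=5 Q=7
Draw 7: a1=0.221, a2=0.483, a3=0.444, a4=1.490, a0=2.638; τ=−ln(0.1322)/2.638=0.767 → t=3.076; u2·a0=0.3900·2.638=1.029; a1+a2=0.704 < 1.029 ≤ a1+…+a3=1.148 → R3 fires; G=0 S=0 X=7 Q=7
Draw 8: a1=0.000, a2=0.483, a3=0.000, a4=0.000, a0=0.483; τ=−ln(0.4347)/0.483=1.725 → t=4.801; u2·a0=0.5026·0.483=0.243; a1=0.000 < 0.243 ≤ a1+a2=0.483 → R2 fires; G=1 S=0 X=7 Q=6
Draw 9: a1=0.000, a2=0.414, a3=0.000, a4=2.086, a0=2.500; τ=−ln(0.7149)/2.500=0.134 → t=4.935 > T=4.85: stop.
Read off X at T=4.85: 7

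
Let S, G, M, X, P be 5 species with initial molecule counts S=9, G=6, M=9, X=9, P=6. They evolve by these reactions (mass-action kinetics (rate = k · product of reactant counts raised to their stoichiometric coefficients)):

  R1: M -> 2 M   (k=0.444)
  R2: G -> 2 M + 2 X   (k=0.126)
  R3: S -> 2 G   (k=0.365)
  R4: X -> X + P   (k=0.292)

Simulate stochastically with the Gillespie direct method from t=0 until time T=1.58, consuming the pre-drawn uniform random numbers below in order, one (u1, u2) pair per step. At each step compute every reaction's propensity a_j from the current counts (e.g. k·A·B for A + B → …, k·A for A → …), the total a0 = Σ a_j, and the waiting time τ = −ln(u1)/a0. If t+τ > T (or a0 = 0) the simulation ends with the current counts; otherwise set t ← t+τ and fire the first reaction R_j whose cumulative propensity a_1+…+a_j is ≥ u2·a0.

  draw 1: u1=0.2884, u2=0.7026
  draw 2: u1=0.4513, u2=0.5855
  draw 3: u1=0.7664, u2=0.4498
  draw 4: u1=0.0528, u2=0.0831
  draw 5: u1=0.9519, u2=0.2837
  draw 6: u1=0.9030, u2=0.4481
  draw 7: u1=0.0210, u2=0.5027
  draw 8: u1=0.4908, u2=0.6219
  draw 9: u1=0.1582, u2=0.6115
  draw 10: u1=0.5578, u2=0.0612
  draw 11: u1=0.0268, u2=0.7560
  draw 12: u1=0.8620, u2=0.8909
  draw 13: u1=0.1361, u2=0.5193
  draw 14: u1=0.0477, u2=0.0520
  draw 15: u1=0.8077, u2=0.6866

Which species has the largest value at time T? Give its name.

Dominant species at T: M

t=0.000: S=9 G=6 M=9 X=9 P=6
Draw 1: a1=3.996, a2=0.756, a3=3.285, a4=2.628, a0=10.665; τ=−ln(0.2884)/10.665=0.117 → t=0.117; u2·a0=0.7026·10.665=7.493; a1+a2=4.752 < 7.493 ≤ a1+…+a3=8.037 → R3 fires; S=8 G=8 M=9 X=9 P=6
Draw 2: a1=3.996, a2=1.008, a3=2.920, a4=2.628, a0=10.552; τ=−ln(0.4513)/10.552=0.075 → t=0.192; u2·a0=0.5855·10.552=6.178; a1+a2=5.004 < 6.178 ≤ a1+…+a3=7.924 → R3 fires; S=7 G=10 M=9 X=9 P=6
Draw 3: a1=3.996, a2=1.260, a3=2.555, a4=2.628, a0=10.439; τ=−ln(0.7664)/10.439=0.025 → t=0.217; u2·a0=0.4498·10.439=4.695; a1=3.996 < 4.695 ≤ a1+a2=5.256 → R2 fires; S=7 G=9 M=11 X=11 P=6
Draw 4: a1=4.884, a2=1.134, a3=2.555, a4=3.212, a0=11.785; τ=−ln(0.0528)/11.785=0.250 → t=0.467; u2·a0=0.0831·11.785=0.979 ≤ a1=4.884 → R1 fires; S=7 G=9 M=12 X=11 P=6
Draw 5: a1=5.328, a2=1.134, a3=2.555, a4=3.212, a0=12.229; τ=−ln(0.9519)/12.229=0.004 → t=0.471; u2·a0=0.2837·12.229=3.469 ≤ a1=5.328 → R1 fires; S=7 G=9 M=13 X=11 P=6
Draw 6: a1=5.772, a2=1.134, a3=2.555, a4=3.212, a0=12.673; τ=−ln(0.9030)/12.673=0.008 → t=0.479; u2·a0=0.4481·12.673=5.679 ≤ a1=5.772 → R1 fires; S=7 G=9 M=14 X=11 P=6
Draw 7: a1=6.216, a2=1.134, a3=2.555, a4=3.212, a0=13.117; τ=−ln(0.0210)/13.117=0.295 → t=0.774; u2·a0=0.5027·13.117=6.594; a1=6.216 < 6.594 ≤ a1+a2=7.350 → R2 fires; S=7 G=8 M=16 X=13 P=6
Draw 8: a1=7.104, a2=1.008, a3=2.555, a4=3.796, a0=14.463; τ=−ln(0.4908)/14.463=0.049 → t=0.823; u2·a0=0.6219·14.463=8.995; a1+a2=8.112 < 8.995 ≤ a1+…+a3=10.667 → R3 fires; S=6 G=10 M=16 X=13 P=6
Draw 9: a1=7.104, a2=1.260, a3=2.190, a4=3.796, a0=14.350; τ=−ln(0.1582)/14.350=0.128 → t=0.951; u2·a0=0.6115·14.350=8.775; a1+a2=8.364 < 8.775 ≤ a1+…+a3=10.554 → R3 fires; S=5 G=12 M=16 X=13 P=6
Draw 10: a1=7.104, a2=1.512, a3=1.825, a4=3.796, a0=14.237; τ=−ln(0.5578)/14.237=0.041 → t=0.992; u2·a0=0.0612·14.237=0.871 ≤ a1=7.104 → R1 fires; S=5 G=12 M=17 X=13 P=6
Draw 11: a1=7.548, a2=1.512, a3=1.825, a4=3.796, a0=14.681; τ=−ln(0.0268)/14.681=0.247 → t=1.239; u2·a0=0.7560·14.681=11.099; a1+…+a3=10.885 < 11.099 ≤ a1+…+a4=14.681 → R4 fires; S=5 G=12 M=17 X=13 P=7
Draw 12: a1=7.548, a2=1.512, a3=1.825, a4=3.796, a0=14.681; τ=−ln(0.8620)/14.681=0.010 → t=1.249; u2·a0=0.8909·14.681=13.079; a1+…+a3=10.885 < 13.079 ≤ a1+…+a4=14.681 → R4 fires; S=5 G=12 M=17 X=13 P=8
Draw 13: a1=7.548, a2=1.512, a3=1.825, a4=3.796, a0=14.681; τ=−ln(0.1361)/14.681=0.136 → t=1.385; u2·a0=0.5193·14.681=7.624; a1=7.548 < 7.624 ≤ a1+a2=9.060 → R2 fires; S=5 G=11 M=19 X=15 P=8
Draw 14: a1=8.436, a2=1.386, a3=1.825, a4=4.380, a0=16.027; τ=−ln(0.0477)/16.027=0.190 → t=1.575; u2·a0=0.0520·16.027=0.833 ≤ a1=8.436 → R1 fires; S=5 G=11 M=20 X=15 P=8
Draw 15: a1=8.880, a2=1.386, a3=1.825, a4=4.380, a0=16.471; τ=−ln(0.8077)/16.471=0.013 → t=1.588 > T=1.58: stop.
At T=1.58: S=5 G=11 M=20 X=15 P=8; the largest is M.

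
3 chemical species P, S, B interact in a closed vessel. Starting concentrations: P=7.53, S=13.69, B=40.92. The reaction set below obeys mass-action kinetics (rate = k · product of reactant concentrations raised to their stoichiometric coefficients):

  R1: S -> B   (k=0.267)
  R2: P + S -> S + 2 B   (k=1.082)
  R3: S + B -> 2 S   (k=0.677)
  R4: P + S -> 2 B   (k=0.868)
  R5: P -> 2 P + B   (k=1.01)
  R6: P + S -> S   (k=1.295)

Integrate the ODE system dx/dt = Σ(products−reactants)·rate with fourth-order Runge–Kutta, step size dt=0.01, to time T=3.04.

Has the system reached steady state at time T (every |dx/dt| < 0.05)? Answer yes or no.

RK4 with dt=0.01: 304 steps to T=3.04. Trajectory (selected grid times):
t=0.00: P=7.53 S=13.69 B=40.92
t=0.34: P=0.00 S=61.49 B=0.39
t=0.68: P=0.00 S=61.49 B=0.39
t=1.01: P=0.00 S=61.49 B=0.39
t=1.35: P=0.00 S=61.49 B=0.39
t=1.69: P=0.00 S=61.49 B=0.39
t=2.03: P=0.00 S=61.49 B=0.39
t=2.36: P=0.00 S=61.49 B=0.39
t=2.70: P=0.00 S=61.49 B=0.39
t=3.04: P=0.00 S=61.49 B=0.39
Rates at T: R1=16.4188, R2=0.0000, R3=16.4188, R4=0.0000, R5=0.0000, R6=0.0000
dx/dt at T (Σ net stoichiometry × rate): P=-0.0000, S=-0.0000, B=+0.0000
Largest |dx/dt| is |-0.0000| (P) < 0.05 → steady.

Steady state at T: yes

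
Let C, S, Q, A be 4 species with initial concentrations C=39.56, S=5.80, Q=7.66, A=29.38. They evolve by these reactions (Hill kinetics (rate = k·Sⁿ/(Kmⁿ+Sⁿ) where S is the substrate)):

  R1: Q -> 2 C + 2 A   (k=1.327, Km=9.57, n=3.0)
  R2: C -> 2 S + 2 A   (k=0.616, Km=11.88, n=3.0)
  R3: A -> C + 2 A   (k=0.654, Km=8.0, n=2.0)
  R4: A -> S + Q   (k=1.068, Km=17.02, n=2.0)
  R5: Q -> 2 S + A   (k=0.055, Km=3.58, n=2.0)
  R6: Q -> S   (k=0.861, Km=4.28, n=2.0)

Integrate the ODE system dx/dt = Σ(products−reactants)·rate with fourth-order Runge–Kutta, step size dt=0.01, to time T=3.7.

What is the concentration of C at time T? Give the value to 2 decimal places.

C at T = 42.52

RK4 with dt=0.01: 370 steps to T=3.7. Trajectory (selected grid times):
t=0.00: C=39.56 S=5.80 Q=7.66 A=29.38
t=0.41: C=39.93 S=6.93 Q=7.52 A=30.17
t=0.82: C=40.28 S=8.06 Q=7.40 A=30.95
t=1.23: C=40.62 S=9.19 Q=7.29 A=31.71
t=1.64: C=40.96 S=10.32 Q=7.18 A=32.46
t=2.06: C=41.29 S=11.48 Q=7.09 A=33.22
t=2.47: C=41.61 S=12.62 Q=7.01 A=33.95
t=2.88: C=41.92 S=13.75 Q=6.93 A=34.66
t=3.29: C=42.22 S=14.89 Q=6.87 A=35.37
t=3.70: C=42.52 S=16.03 Q=6.81 A=36.07
Read off C at T=3.7: 42.52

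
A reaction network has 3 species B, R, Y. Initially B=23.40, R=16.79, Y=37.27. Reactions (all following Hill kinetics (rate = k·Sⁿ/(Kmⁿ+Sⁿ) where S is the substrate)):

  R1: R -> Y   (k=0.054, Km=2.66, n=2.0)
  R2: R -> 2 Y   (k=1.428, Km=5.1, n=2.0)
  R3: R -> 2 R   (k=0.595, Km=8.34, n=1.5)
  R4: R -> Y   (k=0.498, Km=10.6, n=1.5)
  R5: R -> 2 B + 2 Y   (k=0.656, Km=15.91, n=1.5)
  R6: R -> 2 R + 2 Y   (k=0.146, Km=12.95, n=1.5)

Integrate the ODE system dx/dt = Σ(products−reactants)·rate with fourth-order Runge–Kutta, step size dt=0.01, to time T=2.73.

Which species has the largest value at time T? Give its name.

RK4 with dt=0.01: 273 steps to T=2.73. Trajectory (selected grid times):
t=0.00: B=23.40 R=16.79 Y=37.27
t=0.30: B=23.60 R=16.34 Y=38.42
t=0.61: B=23.81 R=15.88 Y=39.60
t=0.91: B=24.00 R=15.44 Y=40.73
t=1.21: B=24.19 R=15.00 Y=41.85
t=1.52: B=24.38 R=14.55 Y=43.00
t=1.82: B=24.57 R=14.12 Y=44.09
t=2.12: B=24.74 R=13.69 Y=45.18
t=2.43: B=24.92 R=13.25 Y=46.28
t=2.73: B=25.09 R=12.84 Y=47.34
At T=2.73: B=25.09 R=12.84 Y=47.34; the largest is Y.

Dominant species at T: Y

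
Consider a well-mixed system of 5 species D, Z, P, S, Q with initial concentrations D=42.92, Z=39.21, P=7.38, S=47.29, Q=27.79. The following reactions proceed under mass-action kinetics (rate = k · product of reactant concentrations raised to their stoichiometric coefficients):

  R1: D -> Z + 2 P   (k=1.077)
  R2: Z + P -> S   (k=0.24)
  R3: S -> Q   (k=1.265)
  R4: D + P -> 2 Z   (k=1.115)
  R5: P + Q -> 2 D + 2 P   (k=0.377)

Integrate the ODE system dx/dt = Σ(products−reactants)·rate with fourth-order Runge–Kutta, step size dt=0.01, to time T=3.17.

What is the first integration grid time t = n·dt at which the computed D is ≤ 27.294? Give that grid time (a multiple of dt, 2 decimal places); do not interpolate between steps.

RK4 with dt=0.01: 317 steps to T=3.17. Trajectory (selected grid times):
t=0.00: D=42.92 Z=39.21 P=7.38 S=47.29 Q=27.79
t=0.21: D=27.43 Z=77.92 P=1.65 S=42.41 Q=34.19
t=0.22: D=27.06 Z=78.91 P=1.64 S=42.19 Q=34.51
t=0.35: D=23.44 Z=89.79 P=1.54 S=39.65 Q=38.40
t=0.70: D=19.85 Z=109.55 P=1.40 S=35.41 Q=46.70
t=1.06: D=19.91 Z=124.95 P=1.34 S=33.59 Q=53.09
t=1.41: D=21.06 Z=139.07 P=1.30 S=33.42 Q=58.19
t=1.76: D=22.48 Z=153.33 P=1.27 S=34.25 Q=62.87
t=2.11: D=23.96 Z=167.91 P=1.24 S=35.73 Q=67.53
t=2.47: D=25.54 Z=183.29 P=1.22 S=37.71 Q=72.54
t=2.82: D=27.16 Z=198.69 P=1.20 S=39.95 Q=77.71
t=3.17: D=28.91 Z=214.66 P=1.19 S=42.47 Q=83.26
D(0.21)=27.426 > 27.294 but D(0.22)=27.059 ≤ 27.294, so the first grid time is t=0.22.

Threshold first reached at t = 0.22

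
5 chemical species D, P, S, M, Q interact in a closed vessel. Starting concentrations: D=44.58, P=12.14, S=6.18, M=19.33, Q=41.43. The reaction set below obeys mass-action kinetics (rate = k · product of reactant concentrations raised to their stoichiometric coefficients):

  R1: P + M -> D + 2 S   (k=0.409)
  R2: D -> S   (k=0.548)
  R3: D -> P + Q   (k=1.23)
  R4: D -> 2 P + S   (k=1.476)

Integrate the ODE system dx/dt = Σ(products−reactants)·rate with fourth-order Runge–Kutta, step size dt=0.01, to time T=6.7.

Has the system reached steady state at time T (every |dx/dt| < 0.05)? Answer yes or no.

Steady state at T: yes

RK4 with dt=0.01: 670 steps to T=6.7. Trajectory (selected grid times):
t=0.00: D=44.58 P=12.14 S=6.18 M=19.33 Q=41.43
t=0.74: D=6.71 P=66.32 S=80.42 M=0.00 Q=63.05
t=1.49: D=0.58 P=74.19 S=84.23 M=0.00 Q=65.37
t=2.23: D=0.05 P=74.88 S=84.56 M=0.00 Q=65.57
t=2.98: D=0.00 P=74.94 S=84.59 M=0.00 Q=65.59
t=3.72: D=0.00 P=74.95 S=84.59 M=0.00 Q=65.59
t=4.47: D=0.00 P=74.95 S=84.59 M=0.00 Q=65.59
t=5.21: D=0.00 P=74.95 S=84.59 M=0.00 Q=65.59
t=5.96: D=0.00 P=74.95 S=84.59 M=0.00 Q=65.59
t=6.70: D=0.00 P=74.95 S=84.59 M=0.00 Q=65.59
Rates at T: R1=0.0000, R2=0.0000, R3=0.0000, R4=0.0000
dx/dt at T (Σ net stoichiometry × rate): D=-0.0000, P=+0.0000, S=+0.0000, M=-0.0000, Q=+0.0000
Largest |dx/dt| is |+0.0000| (P) < 0.05 → steady.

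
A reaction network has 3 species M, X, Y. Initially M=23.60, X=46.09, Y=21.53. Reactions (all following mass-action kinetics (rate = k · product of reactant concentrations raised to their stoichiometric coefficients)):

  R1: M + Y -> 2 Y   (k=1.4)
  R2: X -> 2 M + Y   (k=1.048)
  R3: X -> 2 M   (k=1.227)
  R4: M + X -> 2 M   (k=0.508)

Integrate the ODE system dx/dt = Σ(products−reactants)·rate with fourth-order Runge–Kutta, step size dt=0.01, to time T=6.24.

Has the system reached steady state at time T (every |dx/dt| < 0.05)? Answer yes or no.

Steady state at T: yes

RK4 with dt=0.01: 624 steps to T=6.24. Trajectory (selected grid times):
t=0.00: M=23.60 X=46.09 Y=21.53
t=0.69: M=0.15 X=5.43 Y=119.49
t=1.39: M=0.03 X=1.08 Y=130.20
t=2.08: M=0.01 X=0.22 Y=132.31
t=2.77: M=0.00 X=0.05 Y=132.75
t=3.47: M=0.00 X=0.01 Y=132.84
t=4.16: M=0.00 X=0.00 Y=132.86
t=4.85: M=0.00 X=0.00 Y=132.87
t=5.55: M=0.00 X=0.00 Y=132.87
t=6.24: M=0.00 X=0.00 Y=132.87
Rates at T: R1=0.0001, R2=0.0000, R3=0.0000, R4=0.0000
dx/dt at T (Σ net stoichiometry × rate): M=-0.0000, X=-0.0000, Y=+0.0001
Largest |dx/dt| is |+0.0001| (Y) < 0.05 → steady.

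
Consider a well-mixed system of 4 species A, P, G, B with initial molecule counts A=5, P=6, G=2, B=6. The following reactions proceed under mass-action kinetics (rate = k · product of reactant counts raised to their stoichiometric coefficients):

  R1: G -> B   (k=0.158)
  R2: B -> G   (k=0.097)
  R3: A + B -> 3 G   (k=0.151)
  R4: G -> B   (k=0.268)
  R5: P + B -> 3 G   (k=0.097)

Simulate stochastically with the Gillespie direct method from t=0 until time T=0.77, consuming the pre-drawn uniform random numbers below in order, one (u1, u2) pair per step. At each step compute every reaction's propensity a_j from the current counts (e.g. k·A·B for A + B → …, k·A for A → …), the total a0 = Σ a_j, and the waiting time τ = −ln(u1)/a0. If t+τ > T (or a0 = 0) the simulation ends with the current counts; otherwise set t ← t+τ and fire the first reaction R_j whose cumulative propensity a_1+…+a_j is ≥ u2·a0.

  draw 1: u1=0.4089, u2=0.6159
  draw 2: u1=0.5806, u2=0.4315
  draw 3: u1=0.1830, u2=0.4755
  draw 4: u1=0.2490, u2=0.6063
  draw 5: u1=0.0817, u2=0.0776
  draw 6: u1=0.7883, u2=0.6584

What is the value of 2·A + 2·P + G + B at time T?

Check how each reaction changes W = 2·A + 2·P + G + B (weight of products minus weight of reactants):
R1: G -> B: (1·1) − (1·1) = 1 − 1 = 0
R2: B -> G: (1·1) − (1·1) = 1 − 1 = 0
R3: A + B -> 3 G: (1·3) − (2·1 + 1·1) = 3 − 3 = 0
R4: G -> B: (1·1) − (1·1) = 1 − 1 = 0
R5: P + B -> 3 G: (1·3) − (2·1 + 1·1) = 3 − 3 = 0
Every reaction leaves W unchanged, so W is conserved and no simulation is needed: W(T) = W(0) = 2·5 + 2·6 + 2 + 6 = 30

Value at T = 30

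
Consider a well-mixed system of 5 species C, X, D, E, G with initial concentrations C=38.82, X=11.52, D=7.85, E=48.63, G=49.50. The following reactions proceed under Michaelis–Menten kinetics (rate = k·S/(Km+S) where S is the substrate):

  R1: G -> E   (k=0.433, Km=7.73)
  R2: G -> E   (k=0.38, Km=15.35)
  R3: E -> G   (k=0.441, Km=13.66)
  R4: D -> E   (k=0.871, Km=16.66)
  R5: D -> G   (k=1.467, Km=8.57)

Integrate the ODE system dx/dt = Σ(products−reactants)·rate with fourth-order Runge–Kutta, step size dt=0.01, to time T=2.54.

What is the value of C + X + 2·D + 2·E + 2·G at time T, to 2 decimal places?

Value at T = 262.30

Check how each reaction changes W = C + X + 2·D + 2·E + 2·G (weight of products minus weight of reactants):
R1: G -> E: (2·1) − (2·1) = 2 − 2 = 0
R2: G -> E: (2·1) − (2·1) = 2 − 2 = 0
R3: E -> G: (2·1) − (2·1) = 2 − 2 = 0
R4: D -> E: (2·1) − (2·1) = 2 − 2 = 0
R5: D -> G: (2·1) − (2·1) = 2 − 2 = 0
Every reaction leaves W unchanged, so W is conserved and no simulation is needed: W(T) = W(0) = 38.82 + 11.52 + 2·7.85 + 2·48.63 + 2·49.50 = 262.30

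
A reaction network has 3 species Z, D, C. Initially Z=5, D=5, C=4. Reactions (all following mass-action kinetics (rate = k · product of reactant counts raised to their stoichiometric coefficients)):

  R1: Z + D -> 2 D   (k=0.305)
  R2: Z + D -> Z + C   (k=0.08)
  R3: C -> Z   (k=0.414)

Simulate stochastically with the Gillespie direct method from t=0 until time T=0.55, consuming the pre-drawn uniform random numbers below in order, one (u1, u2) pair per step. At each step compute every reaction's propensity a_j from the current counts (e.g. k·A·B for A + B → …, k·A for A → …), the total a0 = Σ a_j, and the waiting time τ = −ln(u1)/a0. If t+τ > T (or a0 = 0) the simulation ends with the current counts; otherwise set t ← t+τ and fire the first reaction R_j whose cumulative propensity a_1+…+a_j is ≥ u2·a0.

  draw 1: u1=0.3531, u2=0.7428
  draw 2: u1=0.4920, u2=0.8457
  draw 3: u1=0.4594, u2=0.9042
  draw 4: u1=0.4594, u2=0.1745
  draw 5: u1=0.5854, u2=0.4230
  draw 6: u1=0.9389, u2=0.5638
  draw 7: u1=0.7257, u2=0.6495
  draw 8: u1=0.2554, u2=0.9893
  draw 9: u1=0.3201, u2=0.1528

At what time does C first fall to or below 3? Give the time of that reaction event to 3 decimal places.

Threshold first reached at t = 0.236

t=0.000: Z=5 D=5 C=4
Draw 1: a1=7.625, a2=2.000, a3=1.656, a0=11.281; τ=−ln(0.3531)/11.281=0.092 → t=0.092; u2·a0=0.7428·11.281=8.380; a1=7.625 < 8.380 ≤ a1+a2=9.625 → R2 fires; Z=5 D=4 C=5
Draw 2: a1=6.100, a2=1.600, a3=2.070, a0=9.770; τ=−ln(0.4920)/9.770=0.073 → t=0.165; u2·a0=0.8457·9.770=8.262; a1+a2=7.700 < 8.262 ≤ a1+…+a3=9.770 → R3 fires; Z=6 D=4 C=4
Draw 3: a1=7.320, a2=1.920, a3=1.656, a0=10.896; τ=−ln(0.4594)/10.896=0.071 → t=0.236; u2·a0=0.9042·10.896=9.852; a1+a2=9.240 < 9.852 ≤ a1+…+a3=10.896 → R3 fires; Z=7 D=4 C=3
Draw 4: a1=8.540, a2=2.240, a3=1.242, a0=12.022; τ=−ln(0.4594)/12.022=0.065 → t=0.301; u2·a0=0.1745·12.022=2.098 ≤ a1=8.540 → R1 fires; Z=6 D=5 C=3
Draw 5: a1=9.150, a2=2.400, a3=1.242, a0=12.792; τ=−ln(0.5854)/12.792=0.042 → t=0.343; u2·a0=0.4230·12.792=5.411 ≤ a1=9.150 → R1 fires; Z=5 D=6 C=3
Draw 6: a1=9.150, a2=2.400, a3=1.242, a0=12.792; τ=−ln(0.9389)/12.792=0.005 → t=0.348; u2·a0=0.5638·12.792=7.212 ≤ a1=9.150 → R1 fires; Z=4 D=7 C=3
Draw 7: a1=8.540, a2=2.240, a3=1.242, a0=12.022; τ=−ln(0.7257)/12.022=0.027 → t=0.374; u2·a0=0.6495·12.022=7.808 ≤ a1=8.540 → R1 fires; Z=3 D=8 C=3
Draw 8: a1=7.320, a2=1.920, a3=1.242, a0=10.482; τ=−ln(0.2554)/10.482=0.130 → t=0.505; u2·a0=0.9893·10.482=10.370; a1+a2=9.240 < 10.370 ≤ a1+…+a3=10.482 → R3 fires; Z=4 D=8 C=2
Draw 9: a1=9.760, a2=2.560, a3=0.828, a0=13.148; τ=−ln(0.3201)/13.148=0.087 → t=0.591 > T=0.55: stop.
C first becomes ≤ 3 when it reaches 3 at the event at t=0.236.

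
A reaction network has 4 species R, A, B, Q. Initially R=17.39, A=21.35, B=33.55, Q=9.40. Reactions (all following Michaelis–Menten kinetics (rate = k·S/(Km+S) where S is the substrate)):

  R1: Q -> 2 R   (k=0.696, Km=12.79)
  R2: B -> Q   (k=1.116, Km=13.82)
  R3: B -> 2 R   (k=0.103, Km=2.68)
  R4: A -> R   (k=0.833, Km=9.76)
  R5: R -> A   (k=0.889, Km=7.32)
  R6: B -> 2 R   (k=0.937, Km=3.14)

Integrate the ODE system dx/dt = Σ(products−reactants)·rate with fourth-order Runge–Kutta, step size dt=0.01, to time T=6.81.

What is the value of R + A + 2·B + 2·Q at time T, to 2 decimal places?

Check how each reaction changes W = R + A + 2·B + 2·Q (weight of products minus weight of reactants):
R1: Q -> 2 R: (1·2) − (2·1) = 2 − 2 = 0
R2: B -> Q: (2·1) − (2·1) = 2 − 2 = 0
R3: B -> 2 R: (1·2) − (2·1) = 2 − 2 = 0
R4: A -> R: (1·1) − (1·1) = 1 − 1 = 0
R5: R -> A: (1·1) − (1·1) = 1 − 1 = 0
R6: B -> 2 R: (1·2) − (2·1) = 2 − 2 = 0
Every reaction leaves W unchanged, so W is conserved and no simulation is needed: W(T) = W(0) = 17.39 + 21.35 + 2·33.55 + 2·9.40 = 124.64

Value at T = 124.64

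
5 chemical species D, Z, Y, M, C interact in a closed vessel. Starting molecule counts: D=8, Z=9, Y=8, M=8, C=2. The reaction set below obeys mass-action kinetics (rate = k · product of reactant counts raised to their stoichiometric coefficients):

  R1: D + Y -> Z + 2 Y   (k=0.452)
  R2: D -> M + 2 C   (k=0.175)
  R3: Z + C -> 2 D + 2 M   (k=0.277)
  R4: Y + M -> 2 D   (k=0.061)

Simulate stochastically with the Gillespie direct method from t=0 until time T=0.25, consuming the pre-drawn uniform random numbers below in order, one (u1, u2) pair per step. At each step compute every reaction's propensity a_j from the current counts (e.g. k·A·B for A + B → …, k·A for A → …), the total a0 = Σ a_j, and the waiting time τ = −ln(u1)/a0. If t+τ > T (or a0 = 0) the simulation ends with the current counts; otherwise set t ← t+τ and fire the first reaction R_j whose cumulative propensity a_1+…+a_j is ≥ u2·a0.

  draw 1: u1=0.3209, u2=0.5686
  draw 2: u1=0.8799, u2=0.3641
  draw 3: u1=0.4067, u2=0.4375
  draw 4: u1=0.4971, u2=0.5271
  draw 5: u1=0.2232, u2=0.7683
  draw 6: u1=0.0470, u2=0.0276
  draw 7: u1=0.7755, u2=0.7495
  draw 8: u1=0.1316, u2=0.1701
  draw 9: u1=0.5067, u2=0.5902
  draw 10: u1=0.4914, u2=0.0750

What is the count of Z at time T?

t=0.000: D=8 Z=9 Y=8 M=8 C=2
Draw 1: a1=28.928, a2=1.400, a3=4.986, a4=3.904, a0=39.218; τ=−ln(0.3209)/39.218=0.029 → t=0.029; u2·a0=0.5686·39.218=22.299 ≤ a1=28.928 → R1 fires; D=7 Z=10 Y=9 M=8 C=2
Draw 2: a1=28.476, a2=1.225, a3=5.540, a4=4.392, a0=39.633; τ=−ln(0.8799)/39.633=0.003 → t=0.032; u2·a0=0.3641·39.633=14.430 ≤ a1=28.476 → R1 fires; D=6 Z=11 Y=10 M=8 C=2
Draw 3: a1=27.120, a2=1.050, a3=6.094, a4=4.880, a0=39.144; τ=−ln(0.4067)/39.144=0.023 → t=0.055; u2·a0=0.4375·39.144=17.125 ≤ a1=27.120 → R1 fires; D=5 Z=12 Y=11 M=8 C=2
Draw 4: a1=24.860, a2=0.875, a3=6.648, a4=5.368, a0=37.751; τ=−ln(0.4971)/37.751=0.019 → t=0.074; u2·a0=0.5271·37.751=19.899 ≤ a1=24.860 → R1 fires; D=4 Z=13 Y=12 M=8 C=2
Draw 5: a1=21.696, a2=0.700, a3=7.202, a4=5.856, a0=35.454; τ=−ln(0.2232)/35.454=0.042 → t=0.116; u2·a0=0.7683·35.454=27.239; a1+a2=22.396 < 27.239 ≤ a1+…+a3=29.598 → R3 fires; D=6 Z=12 Y=12 M=10 C=1
Draw 6: a1=32.544, a2=1.050, a3=3.324, a4=7.320, a0=44.238; τ=−ln(0.0470)/44.238=0.069 → t=0.185; u2·a0=0.0276·44.238=1.221 ≤ a1=32.544 → R1 fires; D=5 Z=13 Y=13 M=10 C=1
Draw 7: a1=29.380, a2=0.875, a3=3.601, a4=7.930, a0=41.786; τ=−ln(0.7755)/41.786=0.006 → t=0.191; u2·a0=0.7495·41.786=31.319; a1+a2=30.255 < 31.319 ≤ a1+…+a3=33.856 → R3 fires; D=7 Z=12 Y=13 M=12 C=0
Draw 8: a1=41.132, a2=1.225, a3=0.000, a4=9.516, a0=51.873; τ=−ln(0.1316)/51.873=0.039 → t=0.230; u2·a0=0.1701·51.873=8.824 ≤ a1=41.132 → R1 fires; D=6 Z=13 Y=14 M=12 C=0
Draw 9: a1=37.968, a2=1.050, a3=0.000, a4=10.248, a0=49.266; τ=−ln(0.5067)/49.266=0.014 → t=0.244; u2·a0=0.5902·49.266=29.077 ≤ a1=37.968 → R1 fires; D=5 Z=14 Y=15 M=12 C=0
Draw 10: a1=33.900, a2=0.875, a3=0.000, a4=10.980, a0=45.755; τ=−ln(0.4914)/45.755=0.016 → t=0.260 > T=0.25: stop.
Read off Z at T=0.25: 14

Z at T = 14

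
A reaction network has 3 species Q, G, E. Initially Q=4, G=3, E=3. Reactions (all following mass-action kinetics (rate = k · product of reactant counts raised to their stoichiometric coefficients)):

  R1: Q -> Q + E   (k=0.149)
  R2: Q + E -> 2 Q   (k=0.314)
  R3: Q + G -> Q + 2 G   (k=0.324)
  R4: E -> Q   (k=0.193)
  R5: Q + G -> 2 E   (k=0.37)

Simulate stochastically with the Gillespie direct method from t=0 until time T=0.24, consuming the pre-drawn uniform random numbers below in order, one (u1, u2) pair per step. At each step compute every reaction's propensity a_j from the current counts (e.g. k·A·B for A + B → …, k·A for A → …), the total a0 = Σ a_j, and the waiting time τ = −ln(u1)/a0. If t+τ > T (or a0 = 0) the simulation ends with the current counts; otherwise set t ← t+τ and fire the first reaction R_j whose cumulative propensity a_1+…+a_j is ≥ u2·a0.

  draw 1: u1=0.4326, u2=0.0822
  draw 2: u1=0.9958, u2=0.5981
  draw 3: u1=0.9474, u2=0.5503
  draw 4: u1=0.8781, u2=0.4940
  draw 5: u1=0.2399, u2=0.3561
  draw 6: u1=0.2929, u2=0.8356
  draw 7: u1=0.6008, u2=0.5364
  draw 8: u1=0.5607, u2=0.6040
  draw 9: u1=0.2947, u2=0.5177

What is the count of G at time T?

t=0.000: Q=4 G=3 E=3
Draw 1: a1=0.596, a2=3.768, a3=3.888, a4=0.579, a5=4.440, a0=13.271; τ=−ln(0.4326)/13.271=0.063 → t=0.063; u2·a0=0.0822·13.271=1.091; a1=0.596 < 1.091 ≤ a1+a2=4.364 → R2 fires; Q=5 G=3 E=2
Draw 2: a1=0.745, a2=3.140, a3=4.860, a4=0.386, a5=5.550, a0=14.681; τ=−ln(0.9958)/14.681=0.000 → t=0.063; u2·a0=0.5981·14.681=8.781; a1+…+a3=8.745 < 8.781 ≤ a1+…+a4=9.131 → R4 fires; Q=6 G=3 E=1
Draw 3: a1=0.894, a2=1.884, a3=5.832, a4=0.193, a5=6.660, a0=15.463; τ=−ln(0.9474)/15.463=0.003 → t=0.067; u2·a0=0.5503·15.463=8.509; a1+a2=2.778 < 8.509 ≤ a1+…+a3=8.610 → R3 fires; Q=6 G=4 E=1
Draw 4: a1=0.894, a2=1.884, a3=7.776, a4=0.193, a5=8.880, a0=19.627; τ=−ln(0.8781)/19.627=0.007 → t=0.074; u2·a0=0.4940·19.627=9.696; a1+a2=2.778 < 9.696 ≤ a1+…+a3=10.554 → R3 fires; Q=6 G=5 E=1
Draw 5: a1=0.894, a2=1.884, a3=9.720, a4=0.193, a5=11.100, a0=23.791; τ=−ln(0.2399)/23.791=0.060 → t=0.134; u2·a0=0.3561·23.791=8.472; a1+a2=2.778 < 8.472 ≤ a1+…+a3=12.498 → R3 fires; Q=6 G=6 E=1
Draw 6: a1=0.894, a2=1.884, a3=11.664, a4=0.193, a5=13.320, a0=27.955; τ=−ln(0.2929)/27.955=0.044 → t=0.177; u2·a0=0.8356·27.955=23.359; a1+…+a4=14.635 < 23.359 ≤ a1+…+a5=27.955 → R5 fires; Q=5 G=5 E=3
Draw 7: a1=0.745, a2=4.710, a3=8.100, a4=0.579, a5=9.250, a0=23.384; τ=−ln(0.6008)/23.384=0.022 → t=0.199; u2·a0=0.5364·23.384=12.543; a1+a2=5.455 < 12.543 ≤ a1+…+a3=13.555 → R3 fires; Q=5 G=6 E=3
Draw 8: a1=0.745, a2=4.710, a3=9.720, a4=0.579, a5=11.100, a0=26.854; τ=−ln(0.5607)/26.854=0.022 → t=0.221; u2·a0=0.6040·26.854=16.220; a1+…+a4=15.754 < 16.220 ≤ a1+…+a5=26.854 → R5 fires; Q=4 G=5 E=5
Draw 9: a1=0.596, a2=6.280, a3=6.480, a4=0.965, a5=7.400, a0=21.721; τ=−ln(0.2947)/21.721=0.056 → t=0.277 > T=0.24: stop.
Read off G at T=0.24: 5

G at T = 5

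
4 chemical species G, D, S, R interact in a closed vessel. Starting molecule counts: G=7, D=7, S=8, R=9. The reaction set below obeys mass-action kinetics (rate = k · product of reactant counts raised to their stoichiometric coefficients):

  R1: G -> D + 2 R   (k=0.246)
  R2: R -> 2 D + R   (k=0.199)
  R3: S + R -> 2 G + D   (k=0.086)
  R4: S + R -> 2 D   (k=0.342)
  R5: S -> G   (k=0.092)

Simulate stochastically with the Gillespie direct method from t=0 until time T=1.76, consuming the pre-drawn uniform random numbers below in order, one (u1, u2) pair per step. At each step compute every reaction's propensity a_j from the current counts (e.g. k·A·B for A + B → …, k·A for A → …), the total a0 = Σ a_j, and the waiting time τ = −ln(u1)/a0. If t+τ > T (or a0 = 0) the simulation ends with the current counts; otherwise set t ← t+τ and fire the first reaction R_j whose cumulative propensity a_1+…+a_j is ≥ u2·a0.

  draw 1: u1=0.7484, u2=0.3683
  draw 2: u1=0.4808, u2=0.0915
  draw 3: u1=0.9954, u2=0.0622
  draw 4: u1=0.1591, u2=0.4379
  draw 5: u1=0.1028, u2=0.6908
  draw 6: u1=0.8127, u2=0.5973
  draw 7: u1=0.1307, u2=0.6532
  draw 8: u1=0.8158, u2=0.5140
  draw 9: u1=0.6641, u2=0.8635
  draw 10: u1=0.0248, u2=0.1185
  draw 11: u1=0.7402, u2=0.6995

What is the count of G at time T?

t=0.000: G=7 D=7 S=8 R=9
Draw 1: a1=1.722, a2=1.791, a3=6.192, a4=24.624, a5=0.736, a0=35.065; τ=−ln(0.7484)/35.065=0.008 → t=0.008; u2·a0=0.3683·35.065=12.914; a1+…+a3=9.705 < 12.914 ≤ a1+…+a4=34.329 → R4 fires; G=7 D=9 S=7 R=8
Draw 2: a1=1.722, a2=1.592, a3=4.816, a4=19.152, a5=0.644, a0=27.926; τ=−ln(0.4808)/27.926=0.026 → t=0.034; u2·a0=0.0915·27.926=2.555; a1=1.722 < 2.555 ≤ a1+a2=3.314 → R2 fires; G=7 D=11 S=7 R=8
Draw 3: a1=1.722, a2=1.592, a3=4.816, a4=19.152, a5=0.644, a0=27.926; τ=−ln(0.9954)/27.926=0.000 → t=0.035; u2·a0=0.0622·27.926=1.737; a1=1.722 < 1.737 ≤ a1+a2=3.314 → R2 fires; G=7 D=13 S=7 R=8
Draw 4: a1=1.722, a2=1.592, a3=4.816, a4=19.152, a5=0.644, a0=27.926; τ=−ln(0.1591)/27.926=0.066 → t=0.100; u2·a0=0.4379·27.926=12.229; a1+…+a3=8.130 < 12.229 ≤ a1+…+a4=27.282 → R4 fires; G=7 D=15 S=6 R=7
Draw 5: a1=1.722, a2=1.393, a3=3.612, a4=14.364, a5=0.552, a0=21.643; τ=−ln(0.1028)/21.643=0.105 → t=0.206; u2·a0=0.6908·21.643=14.951; a1+…+a3=6.727 < 14.951 ≤ a1+…+a4=21.091 → R4 fires; G=7 D=17 S=5 R=6
Draw 6: a1=1.722, a2=1.194, a3=2.580, a4=10.260, a5=0.460, a0=16.216; τ=−ln(0.8127)/16.216=0.013 → t=0.218; u2·a0=0.5973·16.216=9.686; a1+…+a3=5.496 < 9.686 ≤ a1+…+a4=15.756 → R4 fires; G=7 D=19 S=4 R=5
Draw 7: a1=1.722, a2=0.995, a3=1.720, a4=6.840, a5=0.368, a0=11.645; τ=−ln(0.1307)/11.645=0.175 → t=0.393; u2·a0=0.6532·11.645=7.607; a1+…+a3=4.437 < 7.607 ≤ a1+…+a4=11.277 → R4 fires; G=7 D=21 S=3 R=4
Draw 8: a1=1.722, a2=0.796, a3=1.032, a4=4.104, a5=0.276, a0=7.930; τ=−ln(0.8158)/7.930=0.026 → t=0.419; u2·a0=0.5140·7.930=4.076; a1+…+a3=3.550 < 4.076 ≤ a1+…+a4=7.654 → R4 fires; G=7 D=23 S=2 R=3
Draw 9: a1=1.722, a2=0.597, a3=0.516, a4=2.052, a5=0.184, a0=5.071; τ=−ln(0.6641)/5.071=0.081 → t=0.500; u2·a0=0.8635·5.071=4.379; a1+…+a3=2.835 < 4.379 ≤ a1+…+a4=4.887 → R4 fires; G=7 D=25 S=1 R=2
Draw 10: a1=1.722, a2=0.398, a3=0.172, a4=0.684, a5=0.092, a0=3.068; τ=−ln(0.0248)/3.068=1.205 → t=1.705; u2·a0=0.1185·3.068=0.364 ≤ a1=1.722 → R1 fires; G=6 D=26 S=1 R=4
Draw 11: a1=1.476, a2=0.796, a3=0.344, a4=1.368, a5=0.092, a0=4.076; τ=−ln(0.7402)/4.076=0.074 → t=1.778 > T=1.76: stop.
Read off G at T=1.76: 6

G at T = 6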